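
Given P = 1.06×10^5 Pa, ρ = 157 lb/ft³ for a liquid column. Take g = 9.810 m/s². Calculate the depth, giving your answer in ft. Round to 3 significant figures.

14.1 ft

Rearranging P = ρ·g·h for h: h = P/(ρ·g).
P = 1.06×10^5 Pa; ρ = 157 lb/ft³ = 2515 kg/m³; g = 9.810 m/s².
h = 4.297 m
4.297 m × (1 ft / 0.3048 m) = 14.10 ft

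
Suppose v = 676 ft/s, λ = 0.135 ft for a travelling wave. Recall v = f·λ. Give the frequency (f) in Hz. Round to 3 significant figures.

Rearranging v = f·λ for f: f = v/λ.
v = 676 ft/s = 206.0 m/s; λ = 0.135 ft = 0.04115 m.
f = 5007 Hz

5010 Hz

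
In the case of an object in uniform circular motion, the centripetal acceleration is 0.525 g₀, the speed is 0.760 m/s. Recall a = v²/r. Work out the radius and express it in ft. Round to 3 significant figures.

0.368 ft

Solving a = v²/r for r: r = v²/a.
a = 0.525 g₀ = 5.148 m/s²; v = 0.760 m/s.
r = 0.1122 m
0.1122 m × (1 ft / 0.3048 m) = 0.3681 ft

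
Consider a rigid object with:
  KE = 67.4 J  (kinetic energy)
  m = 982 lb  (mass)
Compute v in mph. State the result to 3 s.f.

1.23 mph

Solving KE = ½mv² for v: v = √(2·KE/m).
KE = 67.4 J; m = 982 lb = 445.4 kg.
v = 0.5501 m/s
0.5501 m/s × (1 mph / 0.4470 m/s) = 1.231 mph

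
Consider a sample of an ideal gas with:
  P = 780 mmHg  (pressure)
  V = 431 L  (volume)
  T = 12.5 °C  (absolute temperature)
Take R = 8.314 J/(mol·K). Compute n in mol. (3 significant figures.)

18.9 mol

From the ideal-gas law: n = PV/(RT).
P = 780 mmHg = 1.040×10^5 Pa; V = 431 L = 0.4310 m³; T = 12.5 °C = 285.6 K; R = 8.314 J/(mol·K).
n = 18.87 mol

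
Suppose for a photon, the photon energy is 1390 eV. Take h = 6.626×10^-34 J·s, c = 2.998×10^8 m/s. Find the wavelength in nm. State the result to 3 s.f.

Rearranging E = h·c/λ for λ: λ = hc/E.
E = 1390 eV = 2.227×10^-16 J; h = 6.626×10^-34 J·s; c = 2.998×10^8 m/s.
λ = 8.920×10^-10 m
8.920×10^-10 m × (1 nm / 1.000×10^-9 m) = 0.8920 nm

0.892 nm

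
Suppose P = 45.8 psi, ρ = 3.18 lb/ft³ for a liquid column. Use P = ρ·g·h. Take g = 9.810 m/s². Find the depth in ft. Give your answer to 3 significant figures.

Rearranging: h = P/(ρ·g).
P = 45.8 psi = 3.158×10^5 Pa; ρ = 3.18 lb/ft³ = 50.94 kg/m³; g = 9.810 m/s².
h = 631.9 m
631.9 m × (1 ft / 0.3048 m) = 2073 ft

2070 ft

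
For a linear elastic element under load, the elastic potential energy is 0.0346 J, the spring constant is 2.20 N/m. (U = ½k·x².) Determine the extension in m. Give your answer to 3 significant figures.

Solving U = ½k·x² for x: x = √(2U/k).
U = 0.0346 J; k = 2.20 N/m.
x = 0.1774 m

0.177 m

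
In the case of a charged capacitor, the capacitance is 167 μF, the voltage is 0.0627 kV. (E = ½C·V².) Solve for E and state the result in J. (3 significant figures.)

Directly: E = ½CV².
C = 167 μF = 1.670×10^-4 F; V = 0.0627 kV = 62.70 V.
E = 0.3283 J

0.328 J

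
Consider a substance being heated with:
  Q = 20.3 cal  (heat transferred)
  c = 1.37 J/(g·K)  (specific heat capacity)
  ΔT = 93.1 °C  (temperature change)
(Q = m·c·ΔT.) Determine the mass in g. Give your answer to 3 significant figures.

Rearranging: m = Q/(c·ΔT).
Q = 20.3 cal = 84.94 J; c = 1.37 J/(g·K) = 1370 J/(kg·K); ΔT = 93.1 °C = 93.10 K.
m = 6.659×10^-4 kg
6.659×10^-4 kg × (1 g / 0.001000 kg) = 0.6659 g

0.666 g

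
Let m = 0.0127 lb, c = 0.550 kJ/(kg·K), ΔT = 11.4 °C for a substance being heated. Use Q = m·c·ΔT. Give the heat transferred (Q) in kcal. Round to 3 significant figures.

Directly: Q = mcΔT.
m = 0.0127 lb = 0.005761 kg; c = 0.550 kJ/(kg·K) = 550.0 J/(kg·K); ΔT = 11.4 °C = 11.40 K.
Q = 36.12 J  (the unit combination reduces to kg·m²/s² = J)
36.12 J × (1 kcal / 4184 J) = 0.008633 kcal

0.00863 kcal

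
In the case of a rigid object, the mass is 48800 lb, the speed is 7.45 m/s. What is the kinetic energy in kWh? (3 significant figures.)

Directly: KE = ½mv².
m = 48800 lb = 22135 kg; v = 7.45 m/s.
KE = 6.143×10^5 J  (the unit combination reduces to kg·m²/s² = J)
6.143×10^5 J × (1 kWh / 3.600×10^6 J) = 0.1706 kWh

0.171 kWh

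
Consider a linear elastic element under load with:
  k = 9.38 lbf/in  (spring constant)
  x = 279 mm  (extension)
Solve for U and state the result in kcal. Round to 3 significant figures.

0.0153 kcal

Directly: U = ½kx².
k = 9.38 lbf/in = 1643 N/m; x = 279 mm = 0.2790 m.
U = 63.93 J  (the unit combination reduces to kg·m²/s² = J)
63.93 J × (1 kcal / 4184 J) = 0.01528 kcal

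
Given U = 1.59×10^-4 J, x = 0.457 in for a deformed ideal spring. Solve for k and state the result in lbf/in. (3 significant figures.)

0.0135 lbf/in

Rearranging U = ½k·x² for k: k = 2U/x².
U = 1.59×10^-4 J; x = 0.457 in = 0.01161 m.
k = 2.360 N/m
2.360 N/m × (1 lbf/in / 175.1 N/m) = 0.01348 lbf/in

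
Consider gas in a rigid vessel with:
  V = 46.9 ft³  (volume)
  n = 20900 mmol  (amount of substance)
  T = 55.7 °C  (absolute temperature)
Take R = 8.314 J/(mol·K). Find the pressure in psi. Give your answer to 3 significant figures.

6.24 psi

P is given directly by: P = nRT/V.
V = 46.9 ft³ = 1.328 m³; n = 20900 mmol = 20.90 mol; T = 55.7 °C = 328.8 K; R = 8.314 J/(mol·K).
P = 43027 Pa
43027 Pa × (1 psi / 6895 Pa) = 6.240 psi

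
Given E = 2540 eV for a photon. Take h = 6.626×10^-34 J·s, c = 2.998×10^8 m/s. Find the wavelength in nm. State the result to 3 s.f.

Rearranging: λ = hc/E.
E = 2540 eV = 4.070×10^-16 J; h = 6.626×10^-34 J·s; c = 2.998×10^8 m/s.
λ = 4.881×10^-10 m
4.881×10^-10 m × (1 nm / 1.000×10^-9 m) = 0.4881 nm

0.488 nm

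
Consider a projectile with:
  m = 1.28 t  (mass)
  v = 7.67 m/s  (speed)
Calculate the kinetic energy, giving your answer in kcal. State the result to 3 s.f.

KE is given directly by: KE = ½mv².
m = 1.28 t = 1280 kg; v = 7.67 m/s.
KE = 37650 J
37650 J × (1 kcal / 4184 J) = 8.999 kcal

9.00 kcal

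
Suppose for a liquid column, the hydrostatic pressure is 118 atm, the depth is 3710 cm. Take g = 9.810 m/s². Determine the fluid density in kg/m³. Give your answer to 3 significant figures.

Solving P = ρ·g·h for ρ: ρ = P/(g·h).
P = 118 atm = 1.196×10^7 Pa; h = 3710 cm = 37.10 m; g = 9.810 m/s².
ρ = 32852 kg/m³

32900 kg/m³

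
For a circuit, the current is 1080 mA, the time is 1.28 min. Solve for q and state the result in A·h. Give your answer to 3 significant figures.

Directly: q = It.
I = 1080 mA = 1.080 A; t = 1.28 min = 76.80 s.
q = 82.94 C
82.94 C × (1 A·h / 3600 C) = 0.02304 A·h

0.0230 A·h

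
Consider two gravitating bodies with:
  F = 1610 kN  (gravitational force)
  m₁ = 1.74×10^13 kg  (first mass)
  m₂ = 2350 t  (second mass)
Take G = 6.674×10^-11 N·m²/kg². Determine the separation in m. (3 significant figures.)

From Newton's law of gravitation: r = √(G·m₁m₂/F).
F = 1610 kN = 1.610×10^6 N; m₁ = 1.74×10^13 kg; m₂ = 2350 t = 2.350×10^6 kg; G = 6.674×10^-11 N·m²/kg².
r = 41.17 m

41.2 m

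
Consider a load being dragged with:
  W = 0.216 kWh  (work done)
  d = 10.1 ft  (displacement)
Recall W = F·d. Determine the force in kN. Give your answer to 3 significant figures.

Rearranging: F = W/d.
W = 0.216 kWh = 7.776×10^5 J; d = 10.1 ft = 3.078 m.
F = 2.526×10^5 N
2.526×10^5 N × (1 kN / 1000 N) = 252.6 kN

253 kN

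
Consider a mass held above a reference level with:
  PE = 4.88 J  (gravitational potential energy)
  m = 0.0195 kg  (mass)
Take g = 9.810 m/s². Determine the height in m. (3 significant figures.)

Rearranging: h = PE/(m·g).
PE = 4.88 J; m = 0.0195 kg; g = 9.810 m/s².
h = 25.51 m

25.5 m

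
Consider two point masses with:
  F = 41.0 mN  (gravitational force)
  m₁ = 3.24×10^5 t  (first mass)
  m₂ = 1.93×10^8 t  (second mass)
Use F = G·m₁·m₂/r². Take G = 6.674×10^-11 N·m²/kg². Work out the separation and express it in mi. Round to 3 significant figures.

From Newton's law of gravitation: r = √(G·m₁m₂/F).
F = 41.0 mN = 0.04100 N; m₁ = 3.24×10^5 t = 3.240×10^8 kg; m₂ = 1.93×10^8 t = 1.930×10^11 kg; G = 6.674×10^-11 N·m²/kg².
r = 3.190×10^5 m
3.190×10^5 m × (1 mi / 1609 m) = 198.2 mi

198 mi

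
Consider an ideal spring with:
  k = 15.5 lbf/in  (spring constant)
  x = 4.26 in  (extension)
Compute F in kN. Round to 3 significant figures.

0.294 kN

Directly: F = kx.
k = 15.5 lbf/in = 2714 N/m; x = 4.26 in = 0.1082 m.
F = 293.7 N  (the unit combination reduces to kg·m/s² = N)
293.7 N × (1 kN / 1000 N) = 0.2937 kN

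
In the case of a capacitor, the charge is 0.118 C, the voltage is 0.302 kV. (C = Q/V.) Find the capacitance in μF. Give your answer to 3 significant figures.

391 μF

Directly: C = Q/V.
Q = 0.118 C; V = 0.302 kV = 302.0 V.
C = 3.907×10^-4 F
3.907×10^-4 F × (1 μF / 1.000×10^-6 F) = 390.7 μF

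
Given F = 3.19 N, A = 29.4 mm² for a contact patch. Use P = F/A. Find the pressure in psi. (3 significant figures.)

P is given directly by: P = F/A.
F = 3.19 N; A = 29.4 mm² = 2.940×10^-5 m².
P = 1.085×10^5 Pa  (the unit combination reduces to kg/(m·s²) = Pa)
1.085×10^5 Pa × (1 psi / 6895 Pa) = 15.74 psi

15.7 psi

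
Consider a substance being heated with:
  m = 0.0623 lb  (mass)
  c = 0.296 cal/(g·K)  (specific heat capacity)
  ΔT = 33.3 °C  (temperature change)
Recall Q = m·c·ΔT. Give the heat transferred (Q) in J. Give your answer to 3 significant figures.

Directly: Q = mcΔT.
m = 0.0623 lb = 0.02826 kg; c = 0.296 cal/(g·K) = 1238 J/(kg·K); ΔT = 33.3 °C = 33.30 K.
Q = 1165 J

1170 J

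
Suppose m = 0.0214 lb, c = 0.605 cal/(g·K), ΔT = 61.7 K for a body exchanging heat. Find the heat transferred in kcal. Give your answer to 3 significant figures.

0.362 kcal

Directly: Q = mcΔT.
m = 0.0214 lb = 0.009707 kg; c = 0.605 cal/(g·K) = 2531 J/(kg·K); ΔT = 61.7 K.
Q = 1516 J  (the unit combination reduces to kg·m²/s² = J)
1516 J × (1 kcal / 4184 J) = 0.3623 kcal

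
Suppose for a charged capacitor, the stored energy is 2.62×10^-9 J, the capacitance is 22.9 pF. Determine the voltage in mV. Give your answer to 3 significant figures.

15100 mV

Rearranging E = ½C·V² for V: V = √(2E/C).
E = 2.62×10^-9 J; C = 22.9 pF = 2.290×10^-11 F.
V = 15.13 V  (the unit combination reduces to kg·m²/(A·s³) = V)
15.13 V × (1 mV / 0.001000 V) = 15127 mV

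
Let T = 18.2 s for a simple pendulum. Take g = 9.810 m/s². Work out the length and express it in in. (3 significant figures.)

3240 in

Rearranging T = 2π√(L/g) for L: L = g·(T/2π)².
T = 18.2 s; g = 9.810 m/s².
L = 82.31 m
82.31 m × (1 in / 0.02540 m) = 3241 in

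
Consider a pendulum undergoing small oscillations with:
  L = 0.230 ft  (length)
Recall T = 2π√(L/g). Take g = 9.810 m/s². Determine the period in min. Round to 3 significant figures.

Directly: T = 2π√(L/g).
L = 0.230 ft = 0.07010 m; g = 9.810 m/s².
T = 0.5311 s
0.5311 s × (1 min / 60.00 s) = 0.008852 min

0.00885 min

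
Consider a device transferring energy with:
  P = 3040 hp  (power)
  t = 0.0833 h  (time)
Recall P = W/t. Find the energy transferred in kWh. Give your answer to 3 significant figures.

Rearranging: W = P·t.
P = 3040 hp = 2.267×10^6 W; t = 0.0833 h = 299.9 s.
W = 6.798×10^8 J
6.798×10^8 J × (1 kWh / 3.600×10^6 J) = 188.8 kWh

189 kWh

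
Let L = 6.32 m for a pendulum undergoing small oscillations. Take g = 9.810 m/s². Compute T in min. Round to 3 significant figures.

Directly: T = 2π√(L/g).
L = 6.32 m; g = 9.810 m/s².
T = 5.043 s
5.043 s × (1 min / 60.00 s) = 0.08405 min

0.0841 min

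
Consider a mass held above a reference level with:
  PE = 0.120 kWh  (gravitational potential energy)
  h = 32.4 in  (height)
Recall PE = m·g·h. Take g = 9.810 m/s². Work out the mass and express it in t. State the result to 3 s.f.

Solving PE = m·g·h for m: m = PE/(g·h).
PE = 0.120 kWh = 4.320×10^5 J; h = 32.4 in = 0.8230 m; g = 9.810 m/s².
m = 53510 kg
53510 kg × (1 t / 1000 kg) = 53.51 t

53.5 t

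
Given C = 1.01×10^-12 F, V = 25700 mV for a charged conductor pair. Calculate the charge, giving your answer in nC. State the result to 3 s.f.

Rearranging C = Q/V for Q: Q = CV.
C = 1.01×10^-12 F; V = 25700 mV = 25.70 V.
Q = 2.596×10^-11 C
2.596×10^-11 C × (1 nC / 1.000×10^-9 C) = 0.02596 nC

0.0260 nC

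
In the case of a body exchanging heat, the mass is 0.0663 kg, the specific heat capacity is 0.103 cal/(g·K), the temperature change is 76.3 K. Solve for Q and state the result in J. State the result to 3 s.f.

2180 J

Directly: Q = mcΔT.
m = 0.0663 kg; c = 0.103 cal/(g·K) = 431.0 J/(kg·K); ΔT = 76.3 K.
Q = 2180 J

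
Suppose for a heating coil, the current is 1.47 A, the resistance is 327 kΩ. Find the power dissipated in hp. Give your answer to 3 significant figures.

P is given directly by: P = I²R.
I = 1.47 A; R = 327 kΩ = 3.270×10^5 Ω.
P = 7.066×10^5 W
7.066×10^5 W × (1 hp / 745.7 W) = 947.6 hp

948 hp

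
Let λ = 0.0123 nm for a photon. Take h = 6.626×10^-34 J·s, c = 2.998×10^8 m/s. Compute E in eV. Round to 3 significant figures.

Directly: E = hc/λ.
λ = 0.0123 nm = 1.230×10^-11 m; h = 6.626×10^-34 J·s; c = 2.998×10^8 m/s.
E = 1.615×10^-14 J  (the unit combination reduces to kg·m²/s² = J)
1.615×10^-14 J × (1 eV / 1.602×10^-19 J) = 1.008×10^5 eV

1.01×10^5 eV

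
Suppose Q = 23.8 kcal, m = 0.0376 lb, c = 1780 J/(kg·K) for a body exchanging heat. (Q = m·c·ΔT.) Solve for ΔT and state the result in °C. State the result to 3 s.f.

3280 °C

Solving Q = m·c·ΔT for ΔT: ΔT = Q/(m·c).
Q = 23.8 kcal = 99579 J; m = 0.0376 lb = 0.01706 kg; c = 1780 J/(kg·K).
ΔT = 3280 K
Since 1 °C = 1 K, 3280 °C.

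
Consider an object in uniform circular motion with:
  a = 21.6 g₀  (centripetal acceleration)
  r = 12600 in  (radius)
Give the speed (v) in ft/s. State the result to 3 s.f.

854 ft/s

Solving a = v²/r for v: v = √(a·r).
a = 21.6 g₀ = 211.8 m/s²; r = 12600 in = 320.0 m.
v = 260.4 m/s
260.4 m/s × (1 ft/s / 0.3048 m/s) = 854.2 ft/s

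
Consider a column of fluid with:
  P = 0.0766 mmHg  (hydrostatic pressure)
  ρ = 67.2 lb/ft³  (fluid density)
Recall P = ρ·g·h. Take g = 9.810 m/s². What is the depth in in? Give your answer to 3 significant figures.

0.0381 in

Rearranging: h = P/(ρ·g).
P = 0.0766 mmHg = 10.21 Pa; ρ = 67.2 lb/ft³ = 1076 kg/m³; g = 9.810 m/s².
h = 9.671×10^-4 m
9.671×10^-4 m × (1 in / 0.02540 m) = 0.03807 in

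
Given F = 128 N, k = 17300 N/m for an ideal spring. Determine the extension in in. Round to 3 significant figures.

Rearranging F = k·x for x: x = F/k.
F = 128 N; k = 17300 N/m.
x = 0.007399 m
0.007399 m × (1 in / 0.02540 m) = 0.2913 in

0.291 in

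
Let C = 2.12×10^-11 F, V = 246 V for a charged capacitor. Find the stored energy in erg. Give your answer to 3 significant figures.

6.41 erg

E is given directly by: E = ½CV².
C = 2.12×10^-11 F; V = 246 V.
E = 6.415×10^-7 J  (the unit combination reduces to kg·m²/s² = J)
6.415×10^-7 J × (1 erg / 1.000×10^-7 J) = 6.415 erg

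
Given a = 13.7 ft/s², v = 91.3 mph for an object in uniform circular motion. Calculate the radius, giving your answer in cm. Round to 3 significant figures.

39900 cm

Rearranging: r = v²/a.
a = 13.7 ft/s² = 4.176 m/s²; v = 91.3 mph = 40.81 m/s.
r = 398.9 m
398.9 m × (1 cm / 0.01000 m) = 39893 cm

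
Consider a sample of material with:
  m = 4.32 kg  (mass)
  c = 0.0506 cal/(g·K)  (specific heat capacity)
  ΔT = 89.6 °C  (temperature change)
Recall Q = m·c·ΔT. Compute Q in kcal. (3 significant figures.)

Directly: Q = mcΔT.
m = 4.32 kg; c = 0.0506 cal/(g·K) = 211.7 J/(kg·K); ΔT = 89.6 °C = 89.60 K.
Q = 81947 J
81947 J × (1 kcal / 4184 J) = 19.59 kcal

19.6 kcal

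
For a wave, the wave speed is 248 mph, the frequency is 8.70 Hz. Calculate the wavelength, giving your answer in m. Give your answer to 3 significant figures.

Rearranging: λ = v/f.
v = 248 mph = 110.9 m/s; f = 8.70 Hz.
λ = 12.74 m

12.7 m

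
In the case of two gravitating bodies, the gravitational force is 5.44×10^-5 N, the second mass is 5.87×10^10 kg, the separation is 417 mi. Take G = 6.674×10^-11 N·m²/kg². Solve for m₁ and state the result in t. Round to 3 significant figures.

From Newton's law of gravitation: m₁ = F·r²/(G·m₂).
F = 5.44×10^-5 N; m₂ = 5.87×10^10 kg; r = 417 mi = 6.711×10^5 m; G = 6.674×10^-11 N·m²/kg².
m₁ = 6.254×10^6 kg
6.254×10^6 kg × (1 t / 1000 kg) = 6254 t

6250 t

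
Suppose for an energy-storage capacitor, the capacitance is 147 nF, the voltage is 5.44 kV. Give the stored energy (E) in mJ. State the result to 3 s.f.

Directly: E = ½CV².
C = 147 nF = 1.470×10^-7 F; V = 5.44 kV = 5440 V.
E = 2.175 J  (the unit combination reduces to kg·m²/s² = J)
2.175 J × (1 mJ / 0.001000 J) = 2175 mJ

2180 mJ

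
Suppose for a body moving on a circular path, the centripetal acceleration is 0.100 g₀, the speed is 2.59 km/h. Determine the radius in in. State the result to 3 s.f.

20.8 in

Solving a = v²/r for r: r = v²/a.
a = 0.100 g₀ = 0.9807 m/s²; v = 2.59 km/h = 0.7194 m/s.
r = 0.5278 m
0.5278 m × (1 in / 0.02540 m) = 20.78 in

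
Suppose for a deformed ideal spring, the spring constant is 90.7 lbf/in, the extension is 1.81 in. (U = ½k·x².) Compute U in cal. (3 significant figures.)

4.01 cal

U is given directly by: U = ½kx².
k = 90.7 lbf/in = 15884 N/m; x = 1.81 in = 0.04597 m.
U = 16.79 J
16.79 J × (1 cal / 4.184 J) = 4.012 cal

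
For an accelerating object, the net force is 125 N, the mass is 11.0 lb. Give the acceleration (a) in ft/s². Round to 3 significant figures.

From Newton's second law: a = F/m.
F = 125 N; m = 11.0 lb = 4.990 kg.
a = 25.05 m/s²
25.05 m/s² × (1 ft/s² / 0.3048 m/s²) = 82.19 ft/s²

82.2 ft/s²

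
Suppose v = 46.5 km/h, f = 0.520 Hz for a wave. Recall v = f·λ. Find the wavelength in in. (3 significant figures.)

978 in

Rearranging: λ = v/f.
v = 46.5 km/h = 12.92 m/s; f = 0.520 Hz.
λ = 24.84 m
24.84 m × (1 in / 0.02540 m) = 977.9 in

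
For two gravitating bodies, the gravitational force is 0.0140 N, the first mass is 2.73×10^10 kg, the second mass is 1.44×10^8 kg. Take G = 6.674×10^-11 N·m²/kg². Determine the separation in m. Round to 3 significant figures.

Solving F = G·m₁·m₂/r² for r: r = √(G·m₁m₂/F).
F = 0.0140 N; m₁ = 2.73×10^10 kg; m₂ = 1.44×10^8 kg; G = 6.674×10^-11 N·m²/kg².
r = 1.369×10^5 m

1.37×10^5 m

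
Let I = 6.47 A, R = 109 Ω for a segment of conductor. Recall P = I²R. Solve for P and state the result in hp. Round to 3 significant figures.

6.12 hp

Directly: P = I²R.
I = 6.47 A; R = 109 Ω.
P = 4563 W
4563 W × (1 hp / 745.7 W) = 6.119 hp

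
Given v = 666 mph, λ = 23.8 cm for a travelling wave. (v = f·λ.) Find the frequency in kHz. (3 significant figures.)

1.25 kHz

Solving v = f·λ for f: f = v/λ.
v = 666 mph = 297.7 m/s; λ = 23.8 cm = 0.2380 m.
f = 1251 Hz
1251 Hz × (1 kHz / 1000 Hz) = 1.251 kHz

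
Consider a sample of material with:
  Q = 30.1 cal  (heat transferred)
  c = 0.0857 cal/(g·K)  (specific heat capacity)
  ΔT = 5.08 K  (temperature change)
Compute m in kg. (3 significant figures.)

0.0691 kg

Rearranging: m = Q/(c·ΔT).
Q = 30.1 cal = 125.9 J; c = 0.0857 cal/(g·K) = 358.6 J/(kg·K); ΔT = 5.08 K.
m = 0.06914 kg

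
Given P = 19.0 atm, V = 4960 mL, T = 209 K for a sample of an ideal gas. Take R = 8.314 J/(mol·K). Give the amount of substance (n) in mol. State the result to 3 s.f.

From the ideal-gas law: n = PV/(RT).
P = 19.0 atm = 1.925×10^6 Pa; V = 4960 mL = 0.004960 m³; T = 209 K; R = 8.314 J/(mol·K).
n = 5.495 mol

5.50 mol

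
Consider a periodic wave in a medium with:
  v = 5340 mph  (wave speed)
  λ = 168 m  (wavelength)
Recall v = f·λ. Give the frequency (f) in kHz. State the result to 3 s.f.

0.0142 kHz

Rearranging v = f·λ for f: f = v/λ.
v = 5340 mph = 2387 m/s; λ = 168 m.
f = 14.21 Hz
14.21 Hz × (1 kHz / 1000 Hz) = 0.01421 kHz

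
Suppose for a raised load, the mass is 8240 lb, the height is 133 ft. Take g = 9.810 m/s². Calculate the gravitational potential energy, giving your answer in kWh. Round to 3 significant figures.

0.413 kWh

Directly: PE = mgh.
m = 8240 lb = 3738 kg; h = 133 ft = 40.54 m; g = 9.810 m/s².
PE = 1.486×10^6 J
1.486×10^6 J × (1 kWh / 3.600×10^6 J) = 0.4129 kWh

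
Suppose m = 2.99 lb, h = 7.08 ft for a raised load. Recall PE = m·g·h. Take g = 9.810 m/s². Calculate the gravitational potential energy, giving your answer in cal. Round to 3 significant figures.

6.86 cal

Directly: PE = mgh.
m = 2.99 lb = 1.356 kg; h = 7.08 ft = 2.158 m; g = 9.810 m/s².
PE = 28.71 J
28.71 J × (1 cal / 4.184 J) = 6.862 cal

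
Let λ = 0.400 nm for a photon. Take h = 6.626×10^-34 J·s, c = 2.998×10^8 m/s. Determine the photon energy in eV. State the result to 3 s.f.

E is given directly by: E = hc/λ.
λ = 0.400 nm = 4.000×10^-10 m; h = 6.626×10^-34 J·s; c = 2.998×10^8 m/s.
E = 4.966×10^-16 J  (the unit combination reduces to kg·m²/s² = J)
4.966×10^-16 J × (1 eV / 1.602×10^-19 J) = 3100 eV

3100 eV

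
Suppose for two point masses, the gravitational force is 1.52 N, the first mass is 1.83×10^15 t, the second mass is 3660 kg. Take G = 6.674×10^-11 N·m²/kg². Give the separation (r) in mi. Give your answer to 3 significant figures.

337 mi

Solving F = G·m₁·m₂/r² for r: r = √(G·m₁m₂/F).
F = 1.52 N; m₁ = 1.83×10^15 t = 1.830×10^18 kg; m₂ = 3660 kg; G = 6.674×10^-11 N·m²/kg².
r = 5.423×10^5 m
5.423×10^5 m × (1 mi / 1609 m) = 337.0 mi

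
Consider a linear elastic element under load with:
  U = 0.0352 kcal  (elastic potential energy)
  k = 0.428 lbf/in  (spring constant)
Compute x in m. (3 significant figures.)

Rearranging: x = √(2U/k).
U = 0.0352 kcal = 147.3 J; k = 0.428 lbf/in = 74.95 N/m.
x = 1.982 m

1.98 m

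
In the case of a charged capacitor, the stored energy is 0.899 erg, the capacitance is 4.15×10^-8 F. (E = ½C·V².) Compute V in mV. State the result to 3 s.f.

Solving E = ½C·V² for V: V = √(2E/C).
E = 0.899 erg = 8.990×10^-8 J; C = 4.15×10^-8 F.
V = 2.081 V
2.081 V × (1 mV / 0.001000 V) = 2081 mV

2080 mV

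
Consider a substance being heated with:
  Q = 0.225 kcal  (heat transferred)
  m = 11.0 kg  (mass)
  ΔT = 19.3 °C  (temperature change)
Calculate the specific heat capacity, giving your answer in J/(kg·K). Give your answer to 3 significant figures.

4.43 J/(kg·K)

Solving Q = m·c·ΔT for c: c = Q/(m·ΔT).
Q = 0.225 kcal = 941.4 J; m = 11.0 kg; ΔT = 19.3 °C = 19.30 K.
c = 4.434 J/(kg·K)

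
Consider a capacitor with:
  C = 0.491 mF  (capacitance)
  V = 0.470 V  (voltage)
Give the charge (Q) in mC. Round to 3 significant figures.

Solving C = Q/V for Q: Q = CV.
C = 0.491 mF = 4.910×10^-4 F; V = 0.470 V.
Q = 2.308×10^-4 C
2.308×10^-4 C × (1 mC / 0.001000 C) = 0.2308 mC

0.231 mC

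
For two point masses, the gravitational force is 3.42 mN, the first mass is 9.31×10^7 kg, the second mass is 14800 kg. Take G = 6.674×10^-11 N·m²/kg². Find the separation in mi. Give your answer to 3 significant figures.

Solving F = G·m₁·m₂/r² for r: r = √(G·m₁m₂/F).
F = 3.42 mN = 0.003420 N; m₁ = 9.31×10^7 kg; m₂ = 14800 kg; G = 6.674×10^-11 N·m²/kg².
r = 164.0 m
164.0 m × (1 mi / 1609 m) = 0.1019 mi

0.102 mi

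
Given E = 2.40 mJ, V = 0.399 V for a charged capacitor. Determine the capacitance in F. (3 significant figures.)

Solving E = ½C·V² for C: C = 2E/V².
E = 2.40 mJ = 0.002400 J; V = 0.399 V.
C = 0.03015 F

0.0302 F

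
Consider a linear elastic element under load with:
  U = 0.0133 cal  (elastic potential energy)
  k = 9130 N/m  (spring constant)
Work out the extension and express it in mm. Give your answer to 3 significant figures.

Rearranging: x = √(2U/k).
U = 0.0133 cal = 0.05565 J; k = 9130 N/m.
x = 0.003491 m
0.003491 m × (1 mm / 0.001000 m) = 3.491 mm

3.49 mm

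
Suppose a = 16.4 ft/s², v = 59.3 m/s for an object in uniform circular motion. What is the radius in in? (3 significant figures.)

Solving a = v²/r for r: r = v²/a.
a = 16.4 ft/s² = 4.999 m/s²; v = 59.3 m/s.
r = 703.5 m
703.5 m × (1 in / 0.02540 m) = 27696 in

27700 in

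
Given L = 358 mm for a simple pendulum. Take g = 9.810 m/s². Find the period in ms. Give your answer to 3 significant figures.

T is given directly by: T = 2π√(L/g).
L = 358 mm = 0.3580 m; g = 9.810 m/s².
T = 1.200 s
1.200 s × (1 ms / 0.001000 s) = 1200 ms

1200 ms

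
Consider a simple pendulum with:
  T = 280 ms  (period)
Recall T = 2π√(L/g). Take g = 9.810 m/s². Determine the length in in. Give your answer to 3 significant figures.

Rearranging: L = g·(T/2π)².
T = 280 ms = 0.2800 s; g = 9.810 m/s².
L = 0.01948 m
0.01948 m × (1 in / 0.02540 m) = 0.7670 in

0.767 in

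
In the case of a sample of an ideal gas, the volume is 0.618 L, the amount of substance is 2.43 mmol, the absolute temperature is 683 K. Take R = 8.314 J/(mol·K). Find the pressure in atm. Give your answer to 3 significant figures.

0.220 atm

Directly: P = nRT/V.
V = 0.618 L = 6.180×10^-4 m³; n = 2.43 mmol = 0.002430 mol; T = 683 K; R = 8.314 J/(mol·K).
P = 22328 Pa
22328 Pa × (1 atm / 1.013×10^5 Pa) = 0.2204 atm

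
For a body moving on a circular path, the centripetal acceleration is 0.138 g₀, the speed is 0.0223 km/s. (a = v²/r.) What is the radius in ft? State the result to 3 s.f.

1210 ft

Solving a = v²/r for r: r = v²/a.
a = 0.138 g₀ = 1.353 m/s²; v = 0.0223 km/s = 22.30 m/s.
r = 367.5 m
367.5 m × (1 ft / 0.3048 m) = 1206 ft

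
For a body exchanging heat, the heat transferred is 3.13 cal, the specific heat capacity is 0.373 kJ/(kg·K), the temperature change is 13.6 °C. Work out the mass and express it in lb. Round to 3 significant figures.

0.00569 lb

Rearranging: m = Q/(c·ΔT).
Q = 3.13 cal = 13.10 J; c = 0.373 kJ/(kg·K) = 373.0 J/(kg·K); ΔT = 13.6 °C = 13.60 K.
m = 0.002582 kg
0.002582 kg × (1 lb / 0.4536 kg) = 0.005691 lb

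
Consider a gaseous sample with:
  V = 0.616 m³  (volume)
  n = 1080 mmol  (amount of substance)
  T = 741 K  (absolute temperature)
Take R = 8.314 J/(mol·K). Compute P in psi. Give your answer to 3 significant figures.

Directly: P = nRT/V.
V = 0.616 m³; n = 1080 mmol = 1.080 mol; T = 741 K; R = 8.314 J/(mol·K).
P = 10801 Pa
10801 Pa × (1 psi / 6895 Pa) = 1.567 psi

1.57 psi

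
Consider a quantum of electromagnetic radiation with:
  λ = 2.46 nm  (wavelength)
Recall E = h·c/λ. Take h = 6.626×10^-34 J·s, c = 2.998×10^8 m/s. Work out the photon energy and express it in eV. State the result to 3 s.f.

Directly: E = hc/λ.
λ = 2.46 nm = 2.460×10^-9 m; h = 6.626×10^-34 J·s; c = 2.998×10^8 m/s.
E = 8.075×10^-17 J
8.075×10^-17 J × (1 eV / 1.602×10^-19 J) = 504.0 eV

504 eV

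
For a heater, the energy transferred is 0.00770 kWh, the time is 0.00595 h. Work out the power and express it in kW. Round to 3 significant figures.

1.29 kW

Directly: P = W/t.
W = 0.00770 kWh = 27720 J; t = 0.00595 h = 21.42 s.
P = 1294 W  (the unit combination reduces to kg·m²/s³ = W)
1294 W × (1 kW / 1000 W) = 1.294 kW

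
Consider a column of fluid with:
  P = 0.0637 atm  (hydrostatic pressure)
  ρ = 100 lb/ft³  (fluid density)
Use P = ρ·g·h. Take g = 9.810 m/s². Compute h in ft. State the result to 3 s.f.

1.35 ft

Rearranging P = ρ·g·h for h: h = P/(ρ·g).
P = 0.0637 atm = 6454 Pa; ρ = 100 lb/ft³ = 1602 kg/m³; g = 9.810 m/s².
h = 0.4107 m
0.4107 m × (1 ft / 0.3048 m) = 1.348 ft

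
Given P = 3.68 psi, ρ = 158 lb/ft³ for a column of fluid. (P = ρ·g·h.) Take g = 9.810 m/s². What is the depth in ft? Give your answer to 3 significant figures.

Rearranging P = ρ·g·h for h: h = P/(ρ·g).
P = 3.68 psi = 25373 Pa; ρ = 158 lb/ft³ = 2531 kg/m³; g = 9.810 m/s².
h = 1.022 m
1.022 m × (1 ft / 0.3048 m) = 3.353 ft

3.35 ft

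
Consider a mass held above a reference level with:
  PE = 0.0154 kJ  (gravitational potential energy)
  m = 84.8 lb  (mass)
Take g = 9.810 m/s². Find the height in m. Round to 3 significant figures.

Rearranging: h = PE/(m·g).
PE = 0.0154 kJ = 15.40 J; m = 84.8 lb = 38.46 kg; g = 9.810 m/s².
h = 0.04081 m

0.0408 m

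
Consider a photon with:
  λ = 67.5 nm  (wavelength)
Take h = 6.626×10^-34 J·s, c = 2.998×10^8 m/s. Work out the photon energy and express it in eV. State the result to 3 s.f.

E is given directly by: E = hc/λ.
λ = 67.5 nm = 6.750×10^-8 m; h = 6.626×10^-34 J·s; c = 2.998×10^8 m/s.
E = 2.943×10^-18 J
2.943×10^-18 J × (1 eV / 1.602×10^-19 J) = 18.37 eV

18.4 eV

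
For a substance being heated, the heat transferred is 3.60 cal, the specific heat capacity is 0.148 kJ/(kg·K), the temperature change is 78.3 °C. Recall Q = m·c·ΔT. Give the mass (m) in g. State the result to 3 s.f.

Rearranging: m = Q/(c·ΔT).
Q = 3.60 cal = 15.06 J; c = 0.148 kJ/(kg·K) = 148.0 J/(kg·K); ΔT = 78.3 °C = 78.30 K.
m = 0.001300 kg
0.001300 kg × (1 g / 0.001000 kg) = 1.300 g

1.30 g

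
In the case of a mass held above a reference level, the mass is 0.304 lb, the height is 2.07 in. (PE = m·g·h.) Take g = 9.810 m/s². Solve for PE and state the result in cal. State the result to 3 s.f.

0.0170 cal

Directly: PE = mgh.
m = 0.304 lb = 0.1379 kg; h = 2.07 in = 0.05258 m; g = 9.810 m/s².
PE = 0.07112 J
0.07112 J × (1 cal / 4.184 J) = 0.01700 cal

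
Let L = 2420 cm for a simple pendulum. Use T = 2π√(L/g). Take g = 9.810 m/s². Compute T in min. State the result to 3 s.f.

Directly: T = 2π√(L/g).
L = 2420 cm = 24.20 m; g = 9.810 m/s².
T = 9.869 s
9.869 s × (1 min / 60.00 s) = 0.1645 min

0.164 min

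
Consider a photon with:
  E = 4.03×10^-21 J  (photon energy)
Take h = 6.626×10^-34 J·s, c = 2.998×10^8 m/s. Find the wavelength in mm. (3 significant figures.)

0.0493 mm

Rearranging E = h·c/λ for λ: λ = hc/E.
E = 4.03×10^-21 J; h = 6.626×10^-34 J·s; c = 2.998×10^8 m/s.
λ = 4.929×10^-5 m
4.929×10^-5 m × (1 mm / 0.001000 m) = 0.04929 mm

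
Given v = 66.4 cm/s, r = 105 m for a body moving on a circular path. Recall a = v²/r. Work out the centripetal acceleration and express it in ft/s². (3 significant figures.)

a is given directly by: a = v²/r.
v = 66.4 cm/s = 0.6640 m/s; r = 105 m.
a = 0.004199 m/s²
0.004199 m/s² × (1 ft/s² / 0.3048 m/s²) = 0.01378 ft/s²

0.0138 ft/s²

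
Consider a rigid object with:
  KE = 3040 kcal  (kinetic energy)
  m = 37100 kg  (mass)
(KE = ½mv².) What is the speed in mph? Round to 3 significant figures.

58.6 mph

Rearranging KE = ½mv² for v: v = √(2·KE/m).
KE = 3040 kcal = 1.272×10^7 J; m = 37100 kg.
v = 26.19 m/s
26.19 m/s × (1 mph / 0.4470 m/s) = 58.58 mph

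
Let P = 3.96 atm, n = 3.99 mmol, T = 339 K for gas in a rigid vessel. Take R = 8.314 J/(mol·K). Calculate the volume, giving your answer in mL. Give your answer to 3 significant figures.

28.0 mL

From the ideal-gas law: V = nRT/P.
P = 3.96 atm = 4.012×10^5 Pa; n = 3.99 mmol = 0.003990 mol; T = 339 K; R = 8.314 J/(mol·K).
V = 2.803×10^-5 m³
2.803×10^-5 m³ × (1 mL / 1.000×10^-6 m³) = 28.03 mL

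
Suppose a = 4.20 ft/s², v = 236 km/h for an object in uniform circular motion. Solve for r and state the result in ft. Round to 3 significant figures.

Rearranging: r = v²/a.
a = 4.20 ft/s² = 1.280 m/s²; v = 236 km/h = 65.56 m/s.
r = 3357 m
3357 m × (1 ft / 0.3048 m) = 11014 ft

11000 ft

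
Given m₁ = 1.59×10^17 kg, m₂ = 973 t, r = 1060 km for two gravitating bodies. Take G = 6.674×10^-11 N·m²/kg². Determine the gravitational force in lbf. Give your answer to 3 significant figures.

2.07 lbf

From Newton's law of gravitation: F = Gm₁m₂/r².
m₁ = 1.59×10^17 kg; m₂ = 973 t = 9.730×10^5 kg; r = 1060 km = 1.060×10^6 m; G = 6.674×10^-11 N·m²/kg².
F = 9.189 N  (the unit combination reduces to kg·m/s² = N)
9.189 N × (1 lbf / 4.448 N) = 2.066 lbf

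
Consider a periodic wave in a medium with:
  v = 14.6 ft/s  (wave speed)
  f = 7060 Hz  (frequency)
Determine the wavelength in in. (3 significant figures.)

Solving v = f·λ for λ: λ = v/f.
v = 14.6 ft/s = 4.450 m/s; f = 7060 Hz.
λ = 6.303×10^-4 m
6.303×10^-4 m × (1 in / 0.02540 m) = 0.02482 in

0.0248 in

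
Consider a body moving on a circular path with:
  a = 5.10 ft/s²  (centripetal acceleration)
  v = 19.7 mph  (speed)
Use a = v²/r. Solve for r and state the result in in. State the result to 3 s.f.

Rearranging a = v²/r for r: r = v²/a.
a = 5.10 ft/s² = 1.554 m/s²; v = 19.7 mph = 8.807 m/s.
r = 49.89 m
49.89 m × (1 in / 0.02540 m) = 1964 in

1960 in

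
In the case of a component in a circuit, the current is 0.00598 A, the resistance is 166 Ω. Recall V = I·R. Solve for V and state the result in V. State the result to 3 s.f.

0.993 V

Directly: V = IR.
I = 0.00598 A; R = 166 Ω.
V = 0.9927 V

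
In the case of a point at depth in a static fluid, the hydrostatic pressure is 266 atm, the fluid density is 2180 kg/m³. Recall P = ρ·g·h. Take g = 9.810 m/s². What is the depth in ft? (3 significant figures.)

Rearranging: h = P/(ρ·g).
P = 266 atm = 2.695×10^7 Pa; ρ = 2180 kg/m³; g = 9.810 m/s².
h = 1260 m
1260 m × (1 ft / 0.3048 m) = 4135 ft

4130 ft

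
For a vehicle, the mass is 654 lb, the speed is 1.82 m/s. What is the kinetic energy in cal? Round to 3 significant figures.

117 cal

KE is given directly by: KE = ½mv².
m = 654 lb = 296.6 kg; v = 1.82 m/s.
KE = 491.3 J  (the unit combination reduces to kg·m²/s² = J)
491.3 J × (1 cal / 4.184 J) = 117.4 cal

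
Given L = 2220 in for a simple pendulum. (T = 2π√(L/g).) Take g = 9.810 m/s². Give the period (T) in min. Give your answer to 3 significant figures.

0.251 min

T is given directly by: T = 2π√(L/g).
L = 2220 in = 56.39 m; g = 9.810 m/s².
T = 15.06 s
15.06 s × (1 min / 60.00 s) = 0.2511 min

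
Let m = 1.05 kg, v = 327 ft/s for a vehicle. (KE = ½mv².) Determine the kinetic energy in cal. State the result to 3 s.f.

1250 cal

KE is given directly by: KE = ½mv².
m = 1.05 kg; v = 327 ft/s = 99.67 m/s.
KE = 5215 J
5215 J × (1 cal / 4.184 J) = 1247 cal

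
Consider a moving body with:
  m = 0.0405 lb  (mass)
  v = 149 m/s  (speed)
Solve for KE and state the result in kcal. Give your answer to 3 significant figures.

KE is given directly by: KE = ½mv².
m = 0.0405 lb = 0.01837 kg; v = 149 m/s.
KE = 203.9 J
203.9 J × (1 kcal / 4184 J) = 0.04874 kcal

0.0487 kcal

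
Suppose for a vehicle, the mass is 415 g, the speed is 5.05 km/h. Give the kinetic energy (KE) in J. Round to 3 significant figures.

Directly: KE = ½mv².
m = 415 g = 0.4150 kg; v = 5.05 km/h = 1.403 m/s.
KE = 0.4083 J

0.408 J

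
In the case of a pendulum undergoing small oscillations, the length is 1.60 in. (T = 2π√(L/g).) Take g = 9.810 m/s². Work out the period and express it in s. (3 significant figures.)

Directly: T = 2π√(L/g).
L = 1.60 in = 0.04064 m; g = 9.810 m/s².
T = 0.4044 s

0.404 s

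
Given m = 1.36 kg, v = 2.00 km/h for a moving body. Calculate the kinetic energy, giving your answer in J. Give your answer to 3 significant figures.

KE is given directly by: KE = ½mv².
m = 1.36 kg; v = 2.00 km/h = 0.5556 m/s.
KE = 0.2099 J

0.210 J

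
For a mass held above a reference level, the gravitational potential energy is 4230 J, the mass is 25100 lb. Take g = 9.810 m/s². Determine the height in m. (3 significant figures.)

0.0379 m

Solving PE = m·g·h for h: h = PE/(m·g).
PE = 4230 J; m = 25100 lb = 11385 kg; g = 9.810 m/s².
h = 0.03787 m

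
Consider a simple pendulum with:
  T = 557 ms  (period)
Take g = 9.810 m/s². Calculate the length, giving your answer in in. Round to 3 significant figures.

3.04 in

Rearranging: L = g·(T/2π)².
T = 557 ms = 0.5570 s; g = 9.810 m/s².
L = 0.07709 m
0.07709 m × (1 in / 0.02540 m) = 3.035 in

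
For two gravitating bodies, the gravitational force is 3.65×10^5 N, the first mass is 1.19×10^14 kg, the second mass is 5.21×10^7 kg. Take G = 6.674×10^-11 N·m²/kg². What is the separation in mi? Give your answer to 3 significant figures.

Rearranging F = G·m₁·m₂/r² for r: r = √(G·m₁m₂/F).
F = 3.65×10^5 N; m₁ = 1.19×10^14 kg; m₂ = 5.21×10^7 kg; G = 6.674×10^-11 N·m²/kg².
r = 1065 m
1065 m × (1 mi / 1609 m) = 0.6616 mi

0.662 mi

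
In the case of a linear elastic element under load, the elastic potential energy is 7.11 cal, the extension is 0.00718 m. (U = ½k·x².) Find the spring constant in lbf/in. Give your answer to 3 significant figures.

Solving U = ½k·x² for k: k = 2U/x².
U = 7.11 cal = 29.75 J; x = 0.00718 m.
k = 1.154×10^6 N/m
1.154×10^6 N/m × (1 lbf/in / 175.1 N/m) = 6590 lbf/in

6590 lbf/in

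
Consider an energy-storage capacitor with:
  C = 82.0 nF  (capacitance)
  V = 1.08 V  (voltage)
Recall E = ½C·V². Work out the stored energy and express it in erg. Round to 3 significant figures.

0.478 erg

E is given directly by: E = ½CV².
C = 82.0 nF = 8.200×10^-8 F; V = 1.08 V.
E = 4.782×10^-8 J
4.782×10^-8 J × (1 erg / 1.000×10^-7 J) = 0.4782 erg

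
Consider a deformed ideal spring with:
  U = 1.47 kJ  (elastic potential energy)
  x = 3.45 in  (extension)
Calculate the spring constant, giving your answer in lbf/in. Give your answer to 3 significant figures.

2190 lbf/in

Rearranging: k = 2U/x².
U = 1.47 kJ = 1470 J; x = 3.45 in = 0.08763 m.
k = 3.829×10^5 N/m
3.829×10^5 N/m × (1 lbf/in / 175.1 N/m) = 2186 lbf/in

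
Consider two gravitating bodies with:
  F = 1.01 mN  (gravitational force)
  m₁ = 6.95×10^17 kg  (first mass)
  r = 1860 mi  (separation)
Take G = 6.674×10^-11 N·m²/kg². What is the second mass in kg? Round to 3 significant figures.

195 kg

From Newton's law of gravitation: m₂ = F·r²/(G·m₁).
F = 1.01 mN = 0.001010 N; m₁ = 6.95×10^17 kg; r = 1860 mi = 2.993×10^6 m; G = 6.674×10^-11 N·m²/kg².
m₂ = 195.1 kg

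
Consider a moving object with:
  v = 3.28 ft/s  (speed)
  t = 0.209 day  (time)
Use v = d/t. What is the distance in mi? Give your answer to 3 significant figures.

Solving v = d/t for d: d = v·t.
v = 3.28 ft/s = 0.9997 m/s; t = 0.209 day = 18058 s.
d = 18053 m
18053 m × (1 mi / 1609 m) = 11.22 mi

11.2 mi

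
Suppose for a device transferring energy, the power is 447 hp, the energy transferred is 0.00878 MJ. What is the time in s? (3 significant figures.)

Rearranging: t = W/P.
P = 447 hp = 3.333×10^5 W; W = 0.00878 MJ = 8780 J.
t = 0.02634 s

0.0263 s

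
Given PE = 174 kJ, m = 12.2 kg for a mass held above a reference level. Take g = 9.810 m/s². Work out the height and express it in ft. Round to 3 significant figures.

4770 ft

Solving PE = m·g·h for h: h = PE/(m·g).
PE = 174 kJ = 1.740×10^5 J; m = 12.2 kg; g = 9.810 m/s².
h = 1454 m
1454 m × (1 ft / 0.3048 m) = 4770 ft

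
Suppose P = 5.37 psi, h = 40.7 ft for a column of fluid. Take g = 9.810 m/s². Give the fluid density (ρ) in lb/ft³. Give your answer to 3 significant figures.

Rearranging P = ρ·g·h for ρ: ρ = P/(g·h).
P = 5.37 psi = 37025 Pa; h = 40.7 ft = 12.41 m; g = 9.810 m/s².
ρ = 304.2 kg/m³
304.2 kg/m³ × (1 lb/ft³ / 16.02 kg/m³) = 18.99 lb/ft³

19.0 lb/ft³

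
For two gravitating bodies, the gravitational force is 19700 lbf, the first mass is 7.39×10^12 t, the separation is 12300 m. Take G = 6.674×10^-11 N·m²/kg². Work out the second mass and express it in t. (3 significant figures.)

Solving F = G·m₁·m₂/r² for m₂: m₂ = F·r²/(G·m₁).
F = 19700 lbf = 87630 N; m₁ = 7.39×10^12 t = 7.390×10^15 kg; r = 12300 m; G = 6.674×10^-11 N·m²/kg².
m₂ = 2.688×10^7 kg
2.688×10^7 kg × (1 t / 1000 kg) = 26880 t

26900 t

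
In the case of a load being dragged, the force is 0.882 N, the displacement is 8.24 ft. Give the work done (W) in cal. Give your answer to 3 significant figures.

0.529 cal

Directly: W = F·d.
F = 0.882 N; d = 8.24 ft = 2.512 m.
W = 2.215 J
2.215 J × (1 cal / 4.184 J) = 0.5294 cal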